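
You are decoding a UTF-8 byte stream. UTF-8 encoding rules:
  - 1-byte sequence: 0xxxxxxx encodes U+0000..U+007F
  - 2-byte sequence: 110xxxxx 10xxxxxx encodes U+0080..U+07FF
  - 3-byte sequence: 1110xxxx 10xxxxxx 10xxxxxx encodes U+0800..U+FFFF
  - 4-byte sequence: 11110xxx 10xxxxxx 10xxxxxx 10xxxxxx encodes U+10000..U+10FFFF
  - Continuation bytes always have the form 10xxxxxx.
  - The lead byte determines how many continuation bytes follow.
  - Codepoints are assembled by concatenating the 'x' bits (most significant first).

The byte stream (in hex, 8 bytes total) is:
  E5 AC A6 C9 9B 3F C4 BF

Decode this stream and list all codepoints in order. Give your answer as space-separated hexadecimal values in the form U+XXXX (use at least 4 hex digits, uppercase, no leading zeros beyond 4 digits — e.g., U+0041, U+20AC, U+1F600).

Answer: U+5B26 U+025B U+003F U+013F

Derivation:
Byte[0]=E5: 3-byte lead, need 2 cont bytes. acc=0x5
Byte[1]=AC: continuation. acc=(acc<<6)|0x2C=0x16C
Byte[2]=A6: continuation. acc=(acc<<6)|0x26=0x5B26
Completed: cp=U+5B26 (starts at byte 0)
Byte[3]=C9: 2-byte lead, need 1 cont bytes. acc=0x9
Byte[4]=9B: continuation. acc=(acc<<6)|0x1B=0x25B
Completed: cp=U+025B (starts at byte 3)
Byte[5]=3F: 1-byte ASCII. cp=U+003F
Byte[6]=C4: 2-byte lead, need 1 cont bytes. acc=0x4
Byte[7]=BF: continuation. acc=(acc<<6)|0x3F=0x13F
Completed: cp=U+013F (starts at byte 6)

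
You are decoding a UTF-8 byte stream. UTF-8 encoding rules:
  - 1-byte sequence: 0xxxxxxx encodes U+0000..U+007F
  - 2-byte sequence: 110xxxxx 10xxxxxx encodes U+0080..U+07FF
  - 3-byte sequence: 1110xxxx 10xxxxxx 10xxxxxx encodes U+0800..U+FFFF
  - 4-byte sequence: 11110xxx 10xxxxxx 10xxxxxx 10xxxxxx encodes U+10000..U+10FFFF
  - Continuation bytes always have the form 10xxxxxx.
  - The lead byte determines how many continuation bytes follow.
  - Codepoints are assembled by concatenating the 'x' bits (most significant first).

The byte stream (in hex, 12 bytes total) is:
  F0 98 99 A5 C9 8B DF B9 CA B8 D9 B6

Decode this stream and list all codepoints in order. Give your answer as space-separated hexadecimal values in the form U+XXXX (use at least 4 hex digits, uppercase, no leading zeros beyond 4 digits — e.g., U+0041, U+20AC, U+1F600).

Byte[0]=F0: 4-byte lead, need 3 cont bytes. acc=0x0
Byte[1]=98: continuation. acc=(acc<<6)|0x18=0x18
Byte[2]=99: continuation. acc=(acc<<6)|0x19=0x619
Byte[3]=A5: continuation. acc=(acc<<6)|0x25=0x18665
Completed: cp=U+18665 (starts at byte 0)
Byte[4]=C9: 2-byte lead, need 1 cont bytes. acc=0x9
Byte[5]=8B: continuation. acc=(acc<<6)|0x0B=0x24B
Completed: cp=U+024B (starts at byte 4)
Byte[6]=DF: 2-byte lead, need 1 cont bytes. acc=0x1F
Byte[7]=B9: continuation. acc=(acc<<6)|0x39=0x7F9
Completed: cp=U+07F9 (starts at byte 6)
Byte[8]=CA: 2-byte lead, need 1 cont bytes. acc=0xA
Byte[9]=B8: continuation. acc=(acc<<6)|0x38=0x2B8
Completed: cp=U+02B8 (starts at byte 8)
Byte[10]=D9: 2-byte lead, need 1 cont bytes. acc=0x19
Byte[11]=B6: continuation. acc=(acc<<6)|0x36=0x676
Completed: cp=U+0676 (starts at byte 10)

Answer: U+18665 U+024B U+07F9 U+02B8 U+0676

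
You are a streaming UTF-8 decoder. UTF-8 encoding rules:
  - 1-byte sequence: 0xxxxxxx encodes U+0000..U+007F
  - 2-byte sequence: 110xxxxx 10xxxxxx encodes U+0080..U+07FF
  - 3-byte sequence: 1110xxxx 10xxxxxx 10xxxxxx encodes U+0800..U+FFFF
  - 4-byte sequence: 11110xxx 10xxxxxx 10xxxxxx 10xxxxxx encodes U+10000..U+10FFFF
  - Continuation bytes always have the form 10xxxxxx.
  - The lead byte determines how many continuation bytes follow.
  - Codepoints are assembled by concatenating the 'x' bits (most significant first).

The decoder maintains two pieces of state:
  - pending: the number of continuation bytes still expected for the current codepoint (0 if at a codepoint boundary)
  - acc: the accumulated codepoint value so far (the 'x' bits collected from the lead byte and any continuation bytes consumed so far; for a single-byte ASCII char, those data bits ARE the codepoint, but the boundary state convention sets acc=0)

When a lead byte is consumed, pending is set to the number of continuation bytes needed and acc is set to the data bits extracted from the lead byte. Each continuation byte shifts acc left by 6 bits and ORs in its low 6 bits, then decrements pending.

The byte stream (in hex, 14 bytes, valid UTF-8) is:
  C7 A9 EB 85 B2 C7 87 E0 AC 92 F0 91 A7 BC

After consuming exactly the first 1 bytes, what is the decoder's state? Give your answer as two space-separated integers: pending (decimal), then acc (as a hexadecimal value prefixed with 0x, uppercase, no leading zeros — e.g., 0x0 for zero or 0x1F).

Byte[0]=C7: 2-byte lead. pending=1, acc=0x7

Answer: 1 0x7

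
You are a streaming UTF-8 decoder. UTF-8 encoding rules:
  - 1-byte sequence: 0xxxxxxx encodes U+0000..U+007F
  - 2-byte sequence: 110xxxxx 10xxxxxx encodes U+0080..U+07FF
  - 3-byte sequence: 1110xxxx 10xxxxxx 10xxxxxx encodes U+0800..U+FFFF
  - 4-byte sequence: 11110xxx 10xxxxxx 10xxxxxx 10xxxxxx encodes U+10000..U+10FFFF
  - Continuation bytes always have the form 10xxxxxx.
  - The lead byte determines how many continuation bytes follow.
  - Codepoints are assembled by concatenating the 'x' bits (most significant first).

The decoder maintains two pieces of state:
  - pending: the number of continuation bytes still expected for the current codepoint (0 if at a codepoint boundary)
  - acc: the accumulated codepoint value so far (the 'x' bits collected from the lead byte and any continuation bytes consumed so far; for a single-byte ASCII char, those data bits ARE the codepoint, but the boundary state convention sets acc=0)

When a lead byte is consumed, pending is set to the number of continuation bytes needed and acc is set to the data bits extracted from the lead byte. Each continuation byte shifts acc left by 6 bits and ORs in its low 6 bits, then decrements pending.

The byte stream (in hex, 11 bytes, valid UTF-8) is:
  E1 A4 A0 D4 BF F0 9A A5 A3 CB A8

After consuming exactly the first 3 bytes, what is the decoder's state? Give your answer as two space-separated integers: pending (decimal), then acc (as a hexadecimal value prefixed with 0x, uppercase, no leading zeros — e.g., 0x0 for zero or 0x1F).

Byte[0]=E1: 3-byte lead. pending=2, acc=0x1
Byte[1]=A4: continuation. acc=(acc<<6)|0x24=0x64, pending=1
Byte[2]=A0: continuation. acc=(acc<<6)|0x20=0x1920, pending=0

Answer: 0 0x1920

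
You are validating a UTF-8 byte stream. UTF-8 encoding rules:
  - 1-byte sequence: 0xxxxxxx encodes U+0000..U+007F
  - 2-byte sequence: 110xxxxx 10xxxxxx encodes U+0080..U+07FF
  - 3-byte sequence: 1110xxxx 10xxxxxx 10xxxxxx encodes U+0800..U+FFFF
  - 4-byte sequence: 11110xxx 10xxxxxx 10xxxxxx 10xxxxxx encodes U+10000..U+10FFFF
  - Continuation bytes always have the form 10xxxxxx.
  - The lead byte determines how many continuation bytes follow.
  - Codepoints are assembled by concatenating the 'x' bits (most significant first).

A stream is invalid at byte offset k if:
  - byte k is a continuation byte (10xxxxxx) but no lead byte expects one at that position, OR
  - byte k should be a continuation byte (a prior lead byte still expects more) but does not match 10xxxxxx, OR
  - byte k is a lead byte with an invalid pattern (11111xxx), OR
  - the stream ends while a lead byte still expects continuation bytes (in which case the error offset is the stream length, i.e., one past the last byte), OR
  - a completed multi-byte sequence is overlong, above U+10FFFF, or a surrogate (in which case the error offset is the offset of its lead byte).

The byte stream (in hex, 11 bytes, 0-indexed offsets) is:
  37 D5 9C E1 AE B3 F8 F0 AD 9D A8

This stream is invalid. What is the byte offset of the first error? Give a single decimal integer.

Byte[0]=37: 1-byte ASCII. cp=U+0037
Byte[1]=D5: 2-byte lead, need 1 cont bytes. acc=0x15
Byte[2]=9C: continuation. acc=(acc<<6)|0x1C=0x55C
Completed: cp=U+055C (starts at byte 1)
Byte[3]=E1: 3-byte lead, need 2 cont bytes. acc=0x1
Byte[4]=AE: continuation. acc=(acc<<6)|0x2E=0x6E
Byte[5]=B3: continuation. acc=(acc<<6)|0x33=0x1BB3
Completed: cp=U+1BB3 (starts at byte 3)
Byte[6]=F8: INVALID lead byte (not 0xxx/110x/1110/11110)

Answer: 6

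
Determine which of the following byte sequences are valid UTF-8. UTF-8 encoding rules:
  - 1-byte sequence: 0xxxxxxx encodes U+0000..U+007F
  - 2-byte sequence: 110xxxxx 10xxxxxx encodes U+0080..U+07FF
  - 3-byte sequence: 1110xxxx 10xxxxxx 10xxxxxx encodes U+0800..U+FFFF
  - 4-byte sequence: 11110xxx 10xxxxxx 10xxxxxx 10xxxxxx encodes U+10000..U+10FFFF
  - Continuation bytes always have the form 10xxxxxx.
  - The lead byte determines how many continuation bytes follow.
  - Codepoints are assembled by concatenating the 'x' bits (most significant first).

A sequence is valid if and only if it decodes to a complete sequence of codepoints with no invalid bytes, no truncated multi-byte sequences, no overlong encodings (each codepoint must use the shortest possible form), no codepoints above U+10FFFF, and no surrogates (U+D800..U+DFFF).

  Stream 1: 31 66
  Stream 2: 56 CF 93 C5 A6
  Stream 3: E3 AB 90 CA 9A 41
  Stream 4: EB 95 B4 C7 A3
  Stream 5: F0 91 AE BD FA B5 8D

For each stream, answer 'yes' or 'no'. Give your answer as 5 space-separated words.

Stream 1: decodes cleanly. VALID
Stream 2: decodes cleanly. VALID
Stream 3: decodes cleanly. VALID
Stream 4: decodes cleanly. VALID
Stream 5: error at byte offset 4. INVALID

Answer: yes yes yes yes no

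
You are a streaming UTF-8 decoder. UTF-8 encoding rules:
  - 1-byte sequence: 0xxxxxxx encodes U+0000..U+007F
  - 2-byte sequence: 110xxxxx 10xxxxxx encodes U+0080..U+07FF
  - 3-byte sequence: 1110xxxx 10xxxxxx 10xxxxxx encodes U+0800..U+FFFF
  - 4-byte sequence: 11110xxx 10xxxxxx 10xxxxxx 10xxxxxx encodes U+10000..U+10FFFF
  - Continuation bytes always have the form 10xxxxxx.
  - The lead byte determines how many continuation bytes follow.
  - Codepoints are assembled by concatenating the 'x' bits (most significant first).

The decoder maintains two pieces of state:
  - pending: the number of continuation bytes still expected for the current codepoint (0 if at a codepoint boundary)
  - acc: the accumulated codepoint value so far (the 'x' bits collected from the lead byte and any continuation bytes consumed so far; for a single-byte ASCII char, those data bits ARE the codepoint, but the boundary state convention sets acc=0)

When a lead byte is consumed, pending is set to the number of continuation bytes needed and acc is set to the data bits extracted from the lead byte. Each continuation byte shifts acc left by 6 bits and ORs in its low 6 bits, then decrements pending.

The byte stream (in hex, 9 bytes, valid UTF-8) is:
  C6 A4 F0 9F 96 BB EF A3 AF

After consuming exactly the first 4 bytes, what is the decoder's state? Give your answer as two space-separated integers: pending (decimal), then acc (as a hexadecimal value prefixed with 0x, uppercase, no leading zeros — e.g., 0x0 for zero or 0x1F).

Answer: 2 0x1F

Derivation:
Byte[0]=C6: 2-byte lead. pending=1, acc=0x6
Byte[1]=A4: continuation. acc=(acc<<6)|0x24=0x1A4, pending=0
Byte[2]=F0: 4-byte lead. pending=3, acc=0x0
Byte[3]=9F: continuation. acc=(acc<<6)|0x1F=0x1F, pending=2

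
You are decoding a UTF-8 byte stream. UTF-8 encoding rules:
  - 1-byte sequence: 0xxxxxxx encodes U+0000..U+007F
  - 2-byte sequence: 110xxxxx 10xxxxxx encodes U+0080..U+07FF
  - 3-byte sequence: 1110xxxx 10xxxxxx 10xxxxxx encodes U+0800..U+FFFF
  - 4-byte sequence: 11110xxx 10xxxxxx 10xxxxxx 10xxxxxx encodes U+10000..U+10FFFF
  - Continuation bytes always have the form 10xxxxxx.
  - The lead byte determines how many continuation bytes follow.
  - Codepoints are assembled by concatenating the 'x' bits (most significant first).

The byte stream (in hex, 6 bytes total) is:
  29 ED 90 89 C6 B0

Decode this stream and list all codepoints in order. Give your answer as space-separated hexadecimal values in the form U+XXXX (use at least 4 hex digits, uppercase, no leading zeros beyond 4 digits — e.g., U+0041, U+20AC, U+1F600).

Answer: U+0029 U+D409 U+01B0

Derivation:
Byte[0]=29: 1-byte ASCII. cp=U+0029
Byte[1]=ED: 3-byte lead, need 2 cont bytes. acc=0xD
Byte[2]=90: continuation. acc=(acc<<6)|0x10=0x350
Byte[3]=89: continuation. acc=(acc<<6)|0x09=0xD409
Completed: cp=U+D409 (starts at byte 1)
Byte[4]=C6: 2-byte lead, need 1 cont bytes. acc=0x6
Byte[5]=B0: continuation. acc=(acc<<6)|0x30=0x1B0
Completed: cp=U+01B0 (starts at byte 4)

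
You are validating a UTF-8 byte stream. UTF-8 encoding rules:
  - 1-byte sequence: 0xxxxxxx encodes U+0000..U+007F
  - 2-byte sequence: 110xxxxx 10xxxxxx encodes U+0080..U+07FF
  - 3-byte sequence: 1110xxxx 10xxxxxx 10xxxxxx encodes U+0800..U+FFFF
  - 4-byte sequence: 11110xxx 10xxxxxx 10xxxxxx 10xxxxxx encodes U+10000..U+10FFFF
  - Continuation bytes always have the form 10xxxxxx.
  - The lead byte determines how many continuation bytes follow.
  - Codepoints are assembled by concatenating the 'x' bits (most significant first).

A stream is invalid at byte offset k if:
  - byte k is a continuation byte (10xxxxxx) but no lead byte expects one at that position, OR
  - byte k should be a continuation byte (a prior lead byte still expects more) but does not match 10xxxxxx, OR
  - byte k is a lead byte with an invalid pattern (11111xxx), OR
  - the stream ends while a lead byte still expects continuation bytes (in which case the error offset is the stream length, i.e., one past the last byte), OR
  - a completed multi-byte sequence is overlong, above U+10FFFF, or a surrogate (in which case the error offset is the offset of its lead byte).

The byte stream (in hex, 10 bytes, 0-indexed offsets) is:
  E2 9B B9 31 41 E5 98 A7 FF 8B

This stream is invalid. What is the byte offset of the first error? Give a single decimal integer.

Answer: 8

Derivation:
Byte[0]=E2: 3-byte lead, need 2 cont bytes. acc=0x2
Byte[1]=9B: continuation. acc=(acc<<6)|0x1B=0x9B
Byte[2]=B9: continuation. acc=(acc<<6)|0x39=0x26F9
Completed: cp=U+26F9 (starts at byte 0)
Byte[3]=31: 1-byte ASCII. cp=U+0031
Byte[4]=41: 1-byte ASCII. cp=U+0041
Byte[5]=E5: 3-byte lead, need 2 cont bytes. acc=0x5
Byte[6]=98: continuation. acc=(acc<<6)|0x18=0x158
Byte[7]=A7: continuation. acc=(acc<<6)|0x27=0x5627
Completed: cp=U+5627 (starts at byte 5)
Byte[8]=FF: INVALID lead byte (not 0xxx/110x/1110/11110)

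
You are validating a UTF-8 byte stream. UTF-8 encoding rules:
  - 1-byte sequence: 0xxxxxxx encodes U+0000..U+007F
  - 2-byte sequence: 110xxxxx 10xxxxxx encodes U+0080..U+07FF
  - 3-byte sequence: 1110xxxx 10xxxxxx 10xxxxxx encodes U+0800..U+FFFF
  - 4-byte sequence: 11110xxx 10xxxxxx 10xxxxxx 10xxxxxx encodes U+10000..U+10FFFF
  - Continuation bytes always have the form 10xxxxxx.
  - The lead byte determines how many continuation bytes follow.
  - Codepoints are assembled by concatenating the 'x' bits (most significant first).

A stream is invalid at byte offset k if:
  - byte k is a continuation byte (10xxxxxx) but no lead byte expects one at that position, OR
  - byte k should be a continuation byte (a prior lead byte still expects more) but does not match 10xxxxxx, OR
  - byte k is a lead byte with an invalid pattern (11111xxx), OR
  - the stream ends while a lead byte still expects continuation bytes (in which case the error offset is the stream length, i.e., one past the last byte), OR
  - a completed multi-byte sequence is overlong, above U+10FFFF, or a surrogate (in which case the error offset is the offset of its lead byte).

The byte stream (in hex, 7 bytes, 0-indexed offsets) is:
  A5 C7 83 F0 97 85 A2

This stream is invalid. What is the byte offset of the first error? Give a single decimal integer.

Answer: 0

Derivation:
Byte[0]=A5: INVALID lead byte (not 0xxx/110x/1110/11110)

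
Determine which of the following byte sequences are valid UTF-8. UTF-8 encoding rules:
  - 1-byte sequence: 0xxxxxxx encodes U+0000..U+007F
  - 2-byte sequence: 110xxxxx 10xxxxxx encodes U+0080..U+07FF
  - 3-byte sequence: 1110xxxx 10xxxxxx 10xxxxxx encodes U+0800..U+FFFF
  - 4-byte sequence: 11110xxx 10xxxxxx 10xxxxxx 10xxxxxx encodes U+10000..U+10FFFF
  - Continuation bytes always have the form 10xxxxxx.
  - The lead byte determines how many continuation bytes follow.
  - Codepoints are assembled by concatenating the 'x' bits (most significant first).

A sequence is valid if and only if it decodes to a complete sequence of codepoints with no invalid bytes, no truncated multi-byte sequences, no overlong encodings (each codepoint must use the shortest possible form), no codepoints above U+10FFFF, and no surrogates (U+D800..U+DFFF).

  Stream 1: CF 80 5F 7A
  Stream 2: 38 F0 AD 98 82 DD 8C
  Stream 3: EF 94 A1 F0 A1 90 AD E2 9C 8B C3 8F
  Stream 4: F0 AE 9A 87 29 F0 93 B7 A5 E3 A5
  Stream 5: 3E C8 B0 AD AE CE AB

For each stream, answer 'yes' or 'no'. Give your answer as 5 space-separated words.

Answer: yes yes yes no no

Derivation:
Stream 1: decodes cleanly. VALID
Stream 2: decodes cleanly. VALID
Stream 3: decodes cleanly. VALID
Stream 4: error at byte offset 11. INVALID
Stream 5: error at byte offset 3. INVALID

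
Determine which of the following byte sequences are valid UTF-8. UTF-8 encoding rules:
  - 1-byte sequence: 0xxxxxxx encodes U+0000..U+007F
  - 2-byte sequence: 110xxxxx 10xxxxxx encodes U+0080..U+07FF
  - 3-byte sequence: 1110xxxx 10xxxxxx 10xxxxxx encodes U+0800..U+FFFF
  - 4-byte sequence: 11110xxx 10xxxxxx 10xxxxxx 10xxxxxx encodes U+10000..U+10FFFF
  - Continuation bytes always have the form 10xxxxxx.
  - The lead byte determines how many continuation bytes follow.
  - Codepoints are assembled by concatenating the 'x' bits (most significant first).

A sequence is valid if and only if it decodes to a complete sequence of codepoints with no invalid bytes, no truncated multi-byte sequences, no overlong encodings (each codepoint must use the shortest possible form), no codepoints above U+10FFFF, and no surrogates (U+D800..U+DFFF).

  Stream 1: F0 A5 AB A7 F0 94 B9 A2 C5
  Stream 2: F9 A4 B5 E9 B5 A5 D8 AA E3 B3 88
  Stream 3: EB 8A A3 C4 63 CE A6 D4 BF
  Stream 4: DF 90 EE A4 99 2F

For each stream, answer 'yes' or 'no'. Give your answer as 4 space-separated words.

Answer: no no no yes

Derivation:
Stream 1: error at byte offset 9. INVALID
Stream 2: error at byte offset 0. INVALID
Stream 3: error at byte offset 4. INVALID
Stream 4: decodes cleanly. VALID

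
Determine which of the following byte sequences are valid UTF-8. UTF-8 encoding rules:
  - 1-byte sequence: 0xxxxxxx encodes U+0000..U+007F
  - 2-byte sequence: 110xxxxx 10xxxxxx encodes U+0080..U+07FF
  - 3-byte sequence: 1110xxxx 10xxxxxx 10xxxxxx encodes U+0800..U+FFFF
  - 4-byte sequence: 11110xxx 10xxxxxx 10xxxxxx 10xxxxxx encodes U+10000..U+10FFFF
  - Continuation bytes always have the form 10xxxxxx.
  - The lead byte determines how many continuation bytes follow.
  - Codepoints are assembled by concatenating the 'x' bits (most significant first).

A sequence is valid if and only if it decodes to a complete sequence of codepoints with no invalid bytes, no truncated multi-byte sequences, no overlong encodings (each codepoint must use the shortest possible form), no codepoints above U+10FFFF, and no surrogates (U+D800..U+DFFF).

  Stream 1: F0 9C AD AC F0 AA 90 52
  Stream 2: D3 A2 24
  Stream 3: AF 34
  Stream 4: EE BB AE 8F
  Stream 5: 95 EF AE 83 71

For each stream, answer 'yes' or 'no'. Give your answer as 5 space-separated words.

Answer: no yes no no no

Derivation:
Stream 1: error at byte offset 7. INVALID
Stream 2: decodes cleanly. VALID
Stream 3: error at byte offset 0. INVALID
Stream 4: error at byte offset 3. INVALID
Stream 5: error at byte offset 0. INVALID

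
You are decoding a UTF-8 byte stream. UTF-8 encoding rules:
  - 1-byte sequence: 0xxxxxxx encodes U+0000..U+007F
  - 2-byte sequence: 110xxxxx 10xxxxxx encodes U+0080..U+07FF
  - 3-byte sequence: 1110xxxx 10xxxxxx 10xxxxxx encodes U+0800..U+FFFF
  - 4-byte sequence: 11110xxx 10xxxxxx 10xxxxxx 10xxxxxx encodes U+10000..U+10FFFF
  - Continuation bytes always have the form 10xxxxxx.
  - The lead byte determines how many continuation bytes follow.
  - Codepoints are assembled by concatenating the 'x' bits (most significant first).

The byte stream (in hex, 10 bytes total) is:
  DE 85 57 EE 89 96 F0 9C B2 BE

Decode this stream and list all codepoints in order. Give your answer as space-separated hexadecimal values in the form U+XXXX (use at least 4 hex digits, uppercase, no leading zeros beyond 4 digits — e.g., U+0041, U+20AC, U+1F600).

Answer: U+0785 U+0057 U+E256 U+1CCBE

Derivation:
Byte[0]=DE: 2-byte lead, need 1 cont bytes. acc=0x1E
Byte[1]=85: continuation. acc=(acc<<6)|0x05=0x785
Completed: cp=U+0785 (starts at byte 0)
Byte[2]=57: 1-byte ASCII. cp=U+0057
Byte[3]=EE: 3-byte lead, need 2 cont bytes. acc=0xE
Byte[4]=89: continuation. acc=(acc<<6)|0x09=0x389
Byte[5]=96: continuation. acc=(acc<<6)|0x16=0xE256
Completed: cp=U+E256 (starts at byte 3)
Byte[6]=F0: 4-byte lead, need 3 cont bytes. acc=0x0
Byte[7]=9C: continuation. acc=(acc<<6)|0x1C=0x1C
Byte[8]=B2: continuation. acc=(acc<<6)|0x32=0x732
Byte[9]=BE: continuation. acc=(acc<<6)|0x3E=0x1CCBE
Completed: cp=U+1CCBE (starts at byte 6)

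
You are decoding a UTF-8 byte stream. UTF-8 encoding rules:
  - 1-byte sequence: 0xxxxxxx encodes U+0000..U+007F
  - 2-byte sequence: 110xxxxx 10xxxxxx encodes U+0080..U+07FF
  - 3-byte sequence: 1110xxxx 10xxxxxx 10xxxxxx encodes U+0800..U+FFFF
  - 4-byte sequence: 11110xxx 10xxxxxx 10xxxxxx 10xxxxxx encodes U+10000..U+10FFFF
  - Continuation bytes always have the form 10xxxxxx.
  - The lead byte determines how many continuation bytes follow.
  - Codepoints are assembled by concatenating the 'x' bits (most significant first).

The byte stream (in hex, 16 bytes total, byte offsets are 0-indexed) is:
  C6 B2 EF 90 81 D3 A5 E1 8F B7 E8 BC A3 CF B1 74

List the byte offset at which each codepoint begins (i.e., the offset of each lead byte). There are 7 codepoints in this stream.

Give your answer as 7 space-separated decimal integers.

Byte[0]=C6: 2-byte lead, need 1 cont bytes. acc=0x6
Byte[1]=B2: continuation. acc=(acc<<6)|0x32=0x1B2
Completed: cp=U+01B2 (starts at byte 0)
Byte[2]=EF: 3-byte lead, need 2 cont bytes. acc=0xF
Byte[3]=90: continuation. acc=(acc<<6)|0x10=0x3D0
Byte[4]=81: continuation. acc=(acc<<6)|0x01=0xF401
Completed: cp=U+F401 (starts at byte 2)
Byte[5]=D3: 2-byte lead, need 1 cont bytes. acc=0x13
Byte[6]=A5: continuation. acc=(acc<<6)|0x25=0x4E5
Completed: cp=U+04E5 (starts at byte 5)
Byte[7]=E1: 3-byte lead, need 2 cont bytes. acc=0x1
Byte[8]=8F: continuation. acc=(acc<<6)|0x0F=0x4F
Byte[9]=B7: continuation. acc=(acc<<6)|0x37=0x13F7
Completed: cp=U+13F7 (starts at byte 7)
Byte[10]=E8: 3-byte lead, need 2 cont bytes. acc=0x8
Byte[11]=BC: continuation. acc=(acc<<6)|0x3C=0x23C
Byte[12]=A3: continuation. acc=(acc<<6)|0x23=0x8F23
Completed: cp=U+8F23 (starts at byte 10)
Byte[13]=CF: 2-byte lead, need 1 cont bytes. acc=0xF
Byte[14]=B1: continuation. acc=(acc<<6)|0x31=0x3F1
Completed: cp=U+03F1 (starts at byte 13)
Byte[15]=74: 1-byte ASCII. cp=U+0074

Answer: 0 2 5 7 10 13 15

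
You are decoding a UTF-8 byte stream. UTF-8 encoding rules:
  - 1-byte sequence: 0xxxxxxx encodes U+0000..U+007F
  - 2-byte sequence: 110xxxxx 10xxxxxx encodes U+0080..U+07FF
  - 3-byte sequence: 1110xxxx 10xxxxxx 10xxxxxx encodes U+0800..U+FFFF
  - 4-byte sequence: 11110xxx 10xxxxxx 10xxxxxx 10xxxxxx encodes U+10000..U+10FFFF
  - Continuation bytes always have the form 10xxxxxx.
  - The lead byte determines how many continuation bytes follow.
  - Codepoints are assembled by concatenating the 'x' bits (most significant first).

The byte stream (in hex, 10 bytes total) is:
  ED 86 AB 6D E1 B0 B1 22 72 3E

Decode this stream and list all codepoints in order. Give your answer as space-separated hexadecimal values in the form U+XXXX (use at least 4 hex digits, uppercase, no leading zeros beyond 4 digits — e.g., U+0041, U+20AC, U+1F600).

Answer: U+D1AB U+006D U+1C31 U+0022 U+0072 U+003E

Derivation:
Byte[0]=ED: 3-byte lead, need 2 cont bytes. acc=0xD
Byte[1]=86: continuation. acc=(acc<<6)|0x06=0x346
Byte[2]=AB: continuation. acc=(acc<<6)|0x2B=0xD1AB
Completed: cp=U+D1AB (starts at byte 0)
Byte[3]=6D: 1-byte ASCII. cp=U+006D
Byte[4]=E1: 3-byte lead, need 2 cont bytes. acc=0x1
Byte[5]=B0: continuation. acc=(acc<<6)|0x30=0x70
Byte[6]=B1: continuation. acc=(acc<<6)|0x31=0x1C31
Completed: cp=U+1C31 (starts at byte 4)
Byte[7]=22: 1-byte ASCII. cp=U+0022
Byte[8]=72: 1-byte ASCII. cp=U+0072
Byte[9]=3E: 1-byte ASCII. cp=U+003E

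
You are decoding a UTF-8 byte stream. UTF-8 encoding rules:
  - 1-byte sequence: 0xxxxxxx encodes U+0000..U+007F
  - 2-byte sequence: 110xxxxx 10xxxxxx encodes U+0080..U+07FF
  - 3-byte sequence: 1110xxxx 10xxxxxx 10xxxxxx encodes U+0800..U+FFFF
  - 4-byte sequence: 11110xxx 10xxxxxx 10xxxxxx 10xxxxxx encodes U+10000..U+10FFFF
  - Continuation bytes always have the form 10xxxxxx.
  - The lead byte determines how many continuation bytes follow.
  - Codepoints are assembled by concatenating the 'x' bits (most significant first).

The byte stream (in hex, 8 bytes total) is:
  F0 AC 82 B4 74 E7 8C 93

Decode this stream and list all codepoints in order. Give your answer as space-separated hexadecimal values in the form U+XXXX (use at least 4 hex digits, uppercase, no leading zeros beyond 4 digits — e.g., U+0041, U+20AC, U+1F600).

Answer: U+2C0B4 U+0074 U+7313

Derivation:
Byte[0]=F0: 4-byte lead, need 3 cont bytes. acc=0x0
Byte[1]=AC: continuation. acc=(acc<<6)|0x2C=0x2C
Byte[2]=82: continuation. acc=(acc<<6)|0x02=0xB02
Byte[3]=B4: continuation. acc=(acc<<6)|0x34=0x2C0B4
Completed: cp=U+2C0B4 (starts at byte 0)
Byte[4]=74: 1-byte ASCII. cp=U+0074
Byte[5]=E7: 3-byte lead, need 2 cont bytes. acc=0x7
Byte[6]=8C: continuation. acc=(acc<<6)|0x0C=0x1CC
Byte[7]=93: continuation. acc=(acc<<6)|0x13=0x7313
Completed: cp=U+7313 (starts at byte 5)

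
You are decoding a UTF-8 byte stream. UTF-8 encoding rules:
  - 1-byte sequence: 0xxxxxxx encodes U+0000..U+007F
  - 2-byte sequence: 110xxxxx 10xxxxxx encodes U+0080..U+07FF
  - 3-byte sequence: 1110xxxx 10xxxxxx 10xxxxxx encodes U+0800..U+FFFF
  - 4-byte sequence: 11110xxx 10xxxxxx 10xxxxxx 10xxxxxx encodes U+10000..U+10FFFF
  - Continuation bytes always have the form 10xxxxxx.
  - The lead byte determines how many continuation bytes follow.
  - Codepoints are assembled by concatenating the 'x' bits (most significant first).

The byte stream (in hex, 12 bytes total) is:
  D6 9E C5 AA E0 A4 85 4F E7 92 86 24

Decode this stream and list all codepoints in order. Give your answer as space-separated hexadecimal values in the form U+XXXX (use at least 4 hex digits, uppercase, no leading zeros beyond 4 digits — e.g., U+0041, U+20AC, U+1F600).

Byte[0]=D6: 2-byte lead, need 1 cont bytes. acc=0x16
Byte[1]=9E: continuation. acc=(acc<<6)|0x1E=0x59E
Completed: cp=U+059E (starts at byte 0)
Byte[2]=C5: 2-byte lead, need 1 cont bytes. acc=0x5
Byte[3]=AA: continuation. acc=(acc<<6)|0x2A=0x16A
Completed: cp=U+016A (starts at byte 2)
Byte[4]=E0: 3-byte lead, need 2 cont bytes. acc=0x0
Byte[5]=A4: continuation. acc=(acc<<6)|0x24=0x24
Byte[6]=85: continuation. acc=(acc<<6)|0x05=0x905
Completed: cp=U+0905 (starts at byte 4)
Byte[7]=4F: 1-byte ASCII. cp=U+004F
Byte[8]=E7: 3-byte lead, need 2 cont bytes. acc=0x7
Byte[9]=92: continuation. acc=(acc<<6)|0x12=0x1D2
Byte[10]=86: continuation. acc=(acc<<6)|0x06=0x7486
Completed: cp=U+7486 (starts at byte 8)
Byte[11]=24: 1-byte ASCII. cp=U+0024

Answer: U+059E U+016A U+0905 U+004F U+7486 U+0024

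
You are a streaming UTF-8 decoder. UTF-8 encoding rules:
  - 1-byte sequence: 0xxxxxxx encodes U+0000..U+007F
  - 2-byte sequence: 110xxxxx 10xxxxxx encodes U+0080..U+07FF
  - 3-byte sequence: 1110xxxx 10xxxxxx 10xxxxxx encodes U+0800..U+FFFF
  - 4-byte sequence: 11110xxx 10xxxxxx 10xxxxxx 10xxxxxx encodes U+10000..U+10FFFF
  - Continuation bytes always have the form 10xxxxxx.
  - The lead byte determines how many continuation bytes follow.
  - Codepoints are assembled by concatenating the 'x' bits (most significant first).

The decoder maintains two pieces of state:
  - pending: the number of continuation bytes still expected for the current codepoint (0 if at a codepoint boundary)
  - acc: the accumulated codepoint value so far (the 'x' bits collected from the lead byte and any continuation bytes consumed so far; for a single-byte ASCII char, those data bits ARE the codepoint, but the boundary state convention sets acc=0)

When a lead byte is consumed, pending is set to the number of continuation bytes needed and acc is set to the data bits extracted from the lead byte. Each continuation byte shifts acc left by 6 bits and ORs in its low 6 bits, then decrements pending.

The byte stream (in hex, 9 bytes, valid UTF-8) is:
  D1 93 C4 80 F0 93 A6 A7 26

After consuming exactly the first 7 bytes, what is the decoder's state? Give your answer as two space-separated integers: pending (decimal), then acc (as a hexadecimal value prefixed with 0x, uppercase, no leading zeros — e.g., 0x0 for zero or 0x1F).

Byte[0]=D1: 2-byte lead. pending=1, acc=0x11
Byte[1]=93: continuation. acc=(acc<<6)|0x13=0x453, pending=0
Byte[2]=C4: 2-byte lead. pending=1, acc=0x4
Byte[3]=80: continuation. acc=(acc<<6)|0x00=0x100, pending=0
Byte[4]=F0: 4-byte lead. pending=3, acc=0x0
Byte[5]=93: continuation. acc=(acc<<6)|0x13=0x13, pending=2
Byte[6]=A6: continuation. acc=(acc<<6)|0x26=0x4E6, pending=1

Answer: 1 0x4E6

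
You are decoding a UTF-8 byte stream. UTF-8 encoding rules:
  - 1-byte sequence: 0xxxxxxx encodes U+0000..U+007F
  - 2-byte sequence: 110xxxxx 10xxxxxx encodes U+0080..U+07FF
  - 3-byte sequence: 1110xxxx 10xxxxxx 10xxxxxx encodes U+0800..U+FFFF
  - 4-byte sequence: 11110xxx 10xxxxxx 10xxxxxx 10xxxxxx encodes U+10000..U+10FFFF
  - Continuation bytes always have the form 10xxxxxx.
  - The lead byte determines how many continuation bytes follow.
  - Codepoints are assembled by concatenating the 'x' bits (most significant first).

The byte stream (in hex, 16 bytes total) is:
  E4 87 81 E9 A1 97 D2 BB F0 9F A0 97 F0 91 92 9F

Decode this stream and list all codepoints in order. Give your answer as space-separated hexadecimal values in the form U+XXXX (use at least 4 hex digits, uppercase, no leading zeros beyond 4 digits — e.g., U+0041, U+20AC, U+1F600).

Answer: U+41C1 U+9857 U+04BB U+1F817 U+1149F

Derivation:
Byte[0]=E4: 3-byte lead, need 2 cont bytes. acc=0x4
Byte[1]=87: continuation. acc=(acc<<6)|0x07=0x107
Byte[2]=81: continuation. acc=(acc<<6)|0x01=0x41C1
Completed: cp=U+41C1 (starts at byte 0)
Byte[3]=E9: 3-byte lead, need 2 cont bytes. acc=0x9
Byte[4]=A1: continuation. acc=(acc<<6)|0x21=0x261
Byte[5]=97: continuation. acc=(acc<<6)|0x17=0x9857
Completed: cp=U+9857 (starts at byte 3)
Byte[6]=D2: 2-byte lead, need 1 cont bytes. acc=0x12
Byte[7]=BB: continuation. acc=(acc<<6)|0x3B=0x4BB
Completed: cp=U+04BB (starts at byte 6)
Byte[8]=F0: 4-byte lead, need 3 cont bytes. acc=0x0
Byte[9]=9F: continuation. acc=(acc<<6)|0x1F=0x1F
Byte[10]=A0: continuation. acc=(acc<<6)|0x20=0x7E0
Byte[11]=97: continuation. acc=(acc<<6)|0x17=0x1F817
Completed: cp=U+1F817 (starts at byte 8)
Byte[12]=F0: 4-byte lead, need 3 cont bytes. acc=0x0
Byte[13]=91: continuation. acc=(acc<<6)|0x11=0x11
Byte[14]=92: continuation. acc=(acc<<6)|0x12=0x452
Byte[15]=9F: continuation. acc=(acc<<6)|0x1F=0x1149F
Completed: cp=U+1149F (starts at byte 12)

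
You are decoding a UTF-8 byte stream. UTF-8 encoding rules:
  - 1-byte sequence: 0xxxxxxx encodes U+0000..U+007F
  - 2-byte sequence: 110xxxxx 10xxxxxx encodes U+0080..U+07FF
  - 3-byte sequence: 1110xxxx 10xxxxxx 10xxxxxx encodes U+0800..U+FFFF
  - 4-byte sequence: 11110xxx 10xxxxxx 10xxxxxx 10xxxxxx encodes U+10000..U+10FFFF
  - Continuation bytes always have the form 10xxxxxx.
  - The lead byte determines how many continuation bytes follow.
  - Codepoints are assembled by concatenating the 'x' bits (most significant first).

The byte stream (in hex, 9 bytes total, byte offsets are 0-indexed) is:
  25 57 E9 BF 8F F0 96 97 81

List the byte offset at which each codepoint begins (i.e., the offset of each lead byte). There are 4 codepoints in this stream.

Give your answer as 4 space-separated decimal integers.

Byte[0]=25: 1-byte ASCII. cp=U+0025
Byte[1]=57: 1-byte ASCII. cp=U+0057
Byte[2]=E9: 3-byte lead, need 2 cont bytes. acc=0x9
Byte[3]=BF: continuation. acc=(acc<<6)|0x3F=0x27F
Byte[4]=8F: continuation. acc=(acc<<6)|0x0F=0x9FCF
Completed: cp=U+9FCF (starts at byte 2)
Byte[5]=F0: 4-byte lead, need 3 cont bytes. acc=0x0
Byte[6]=96: continuation. acc=(acc<<6)|0x16=0x16
Byte[7]=97: continuation. acc=(acc<<6)|0x17=0x597
Byte[8]=81: continuation. acc=(acc<<6)|0x01=0x165C1
Completed: cp=U+165C1 (starts at byte 5)

Answer: 0 1 2 5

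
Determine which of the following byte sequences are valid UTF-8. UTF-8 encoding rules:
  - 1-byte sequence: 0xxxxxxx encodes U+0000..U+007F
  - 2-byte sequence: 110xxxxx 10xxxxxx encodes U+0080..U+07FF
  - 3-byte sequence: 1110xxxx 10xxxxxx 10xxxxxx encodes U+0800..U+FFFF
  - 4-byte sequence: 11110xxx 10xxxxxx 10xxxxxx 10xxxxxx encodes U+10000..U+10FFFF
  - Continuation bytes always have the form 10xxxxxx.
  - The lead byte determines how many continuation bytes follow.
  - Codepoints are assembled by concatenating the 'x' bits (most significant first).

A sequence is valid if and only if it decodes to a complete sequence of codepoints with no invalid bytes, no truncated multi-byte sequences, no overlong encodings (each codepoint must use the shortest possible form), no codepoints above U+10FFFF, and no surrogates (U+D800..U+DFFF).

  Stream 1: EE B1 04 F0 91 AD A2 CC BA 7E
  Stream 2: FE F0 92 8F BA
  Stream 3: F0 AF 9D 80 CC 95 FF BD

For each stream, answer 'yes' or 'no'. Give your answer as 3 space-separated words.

Stream 1: error at byte offset 2. INVALID
Stream 2: error at byte offset 0. INVALID
Stream 3: error at byte offset 6. INVALID

Answer: no no no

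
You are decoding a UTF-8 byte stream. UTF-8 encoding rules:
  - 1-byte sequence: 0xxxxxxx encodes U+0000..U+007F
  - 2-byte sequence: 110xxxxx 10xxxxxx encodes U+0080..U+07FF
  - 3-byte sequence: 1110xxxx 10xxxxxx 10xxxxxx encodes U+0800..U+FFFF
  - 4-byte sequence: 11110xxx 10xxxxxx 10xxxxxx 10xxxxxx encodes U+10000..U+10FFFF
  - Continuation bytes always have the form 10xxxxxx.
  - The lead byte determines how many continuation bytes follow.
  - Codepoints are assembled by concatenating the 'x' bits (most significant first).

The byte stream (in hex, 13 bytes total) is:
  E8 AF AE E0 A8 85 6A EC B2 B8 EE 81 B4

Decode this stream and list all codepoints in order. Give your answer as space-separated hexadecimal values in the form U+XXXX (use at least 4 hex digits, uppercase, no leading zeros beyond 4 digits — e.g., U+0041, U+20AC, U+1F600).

Answer: U+8BEE U+0A05 U+006A U+CCB8 U+E074

Derivation:
Byte[0]=E8: 3-byte lead, need 2 cont bytes. acc=0x8
Byte[1]=AF: continuation. acc=(acc<<6)|0x2F=0x22F
Byte[2]=AE: continuation. acc=(acc<<6)|0x2E=0x8BEE
Completed: cp=U+8BEE (starts at byte 0)
Byte[3]=E0: 3-byte lead, need 2 cont bytes. acc=0x0
Byte[4]=A8: continuation. acc=(acc<<6)|0x28=0x28
Byte[5]=85: continuation. acc=(acc<<6)|0x05=0xA05
Completed: cp=U+0A05 (starts at byte 3)
Byte[6]=6A: 1-byte ASCII. cp=U+006A
Byte[7]=EC: 3-byte lead, need 2 cont bytes. acc=0xC
Byte[8]=B2: continuation. acc=(acc<<6)|0x32=0x332
Byte[9]=B8: continuation. acc=(acc<<6)|0x38=0xCCB8
Completed: cp=U+CCB8 (starts at byte 7)
Byte[10]=EE: 3-byte lead, need 2 cont bytes. acc=0xE
Byte[11]=81: continuation. acc=(acc<<6)|0x01=0x381
Byte[12]=B4: continuation. acc=(acc<<6)|0x34=0xE074
Completed: cp=U+E074 (starts at byte 10)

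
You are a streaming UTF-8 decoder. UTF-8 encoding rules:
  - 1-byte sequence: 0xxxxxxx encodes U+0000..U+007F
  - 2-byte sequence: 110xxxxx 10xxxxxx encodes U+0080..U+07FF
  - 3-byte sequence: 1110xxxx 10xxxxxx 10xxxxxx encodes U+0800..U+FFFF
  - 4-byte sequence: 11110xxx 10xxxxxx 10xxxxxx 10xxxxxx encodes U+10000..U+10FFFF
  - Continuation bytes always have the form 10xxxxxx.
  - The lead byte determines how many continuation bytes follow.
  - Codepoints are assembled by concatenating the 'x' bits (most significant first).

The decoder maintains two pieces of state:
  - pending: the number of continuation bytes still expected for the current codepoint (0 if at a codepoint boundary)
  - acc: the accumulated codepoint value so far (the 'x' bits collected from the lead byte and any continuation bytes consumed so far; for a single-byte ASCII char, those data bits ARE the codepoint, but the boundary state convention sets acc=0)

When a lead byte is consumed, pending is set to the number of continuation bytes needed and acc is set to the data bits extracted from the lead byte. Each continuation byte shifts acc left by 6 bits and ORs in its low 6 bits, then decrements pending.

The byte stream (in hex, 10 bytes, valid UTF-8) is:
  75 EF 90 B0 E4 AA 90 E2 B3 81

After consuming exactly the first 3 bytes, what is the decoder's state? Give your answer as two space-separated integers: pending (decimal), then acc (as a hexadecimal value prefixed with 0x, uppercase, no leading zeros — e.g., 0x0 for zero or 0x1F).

Answer: 1 0x3D0

Derivation:
Byte[0]=75: 1-byte. pending=0, acc=0x0
Byte[1]=EF: 3-byte lead. pending=2, acc=0xF
Byte[2]=90: continuation. acc=(acc<<6)|0x10=0x3D0, pending=1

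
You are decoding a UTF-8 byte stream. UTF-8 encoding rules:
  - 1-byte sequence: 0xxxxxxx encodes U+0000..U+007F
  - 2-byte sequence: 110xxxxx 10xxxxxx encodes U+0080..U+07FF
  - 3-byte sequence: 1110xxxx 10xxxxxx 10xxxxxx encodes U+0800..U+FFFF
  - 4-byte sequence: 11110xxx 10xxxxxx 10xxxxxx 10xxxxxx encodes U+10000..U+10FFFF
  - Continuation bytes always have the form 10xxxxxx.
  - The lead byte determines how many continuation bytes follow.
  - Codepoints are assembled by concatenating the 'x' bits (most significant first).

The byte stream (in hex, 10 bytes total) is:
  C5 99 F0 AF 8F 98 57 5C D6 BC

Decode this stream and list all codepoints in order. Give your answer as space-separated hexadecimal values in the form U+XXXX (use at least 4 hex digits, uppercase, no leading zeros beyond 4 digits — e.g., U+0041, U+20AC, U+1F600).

Answer: U+0159 U+2F3D8 U+0057 U+005C U+05BC

Derivation:
Byte[0]=C5: 2-byte lead, need 1 cont bytes. acc=0x5
Byte[1]=99: continuation. acc=(acc<<6)|0x19=0x159
Completed: cp=U+0159 (starts at byte 0)
Byte[2]=F0: 4-byte lead, need 3 cont bytes. acc=0x0
Byte[3]=AF: continuation. acc=(acc<<6)|0x2F=0x2F
Byte[4]=8F: continuation. acc=(acc<<6)|0x0F=0xBCF
Byte[5]=98: continuation. acc=(acc<<6)|0x18=0x2F3D8
Completed: cp=U+2F3D8 (starts at byte 2)
Byte[6]=57: 1-byte ASCII. cp=U+0057
Byte[7]=5C: 1-byte ASCII. cp=U+005C
Byte[8]=D6: 2-byte lead, need 1 cont bytes. acc=0x16
Byte[9]=BC: continuation. acc=(acc<<6)|0x3C=0x5BC
Completed: cp=U+05BC (starts at byte 8)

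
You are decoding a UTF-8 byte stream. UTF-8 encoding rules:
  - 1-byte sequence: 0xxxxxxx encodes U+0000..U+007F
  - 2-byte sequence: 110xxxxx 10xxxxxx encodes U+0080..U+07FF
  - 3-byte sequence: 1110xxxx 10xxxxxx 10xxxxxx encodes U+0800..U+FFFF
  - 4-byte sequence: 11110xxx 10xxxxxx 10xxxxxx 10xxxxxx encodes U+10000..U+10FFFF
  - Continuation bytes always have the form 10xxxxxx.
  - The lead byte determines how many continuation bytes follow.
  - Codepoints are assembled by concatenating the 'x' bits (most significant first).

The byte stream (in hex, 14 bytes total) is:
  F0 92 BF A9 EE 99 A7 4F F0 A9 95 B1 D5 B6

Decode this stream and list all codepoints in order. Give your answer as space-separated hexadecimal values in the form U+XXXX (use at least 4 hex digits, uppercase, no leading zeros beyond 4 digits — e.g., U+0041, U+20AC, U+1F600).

Byte[0]=F0: 4-byte lead, need 3 cont bytes. acc=0x0
Byte[1]=92: continuation. acc=(acc<<6)|0x12=0x12
Byte[2]=BF: continuation. acc=(acc<<6)|0x3F=0x4BF
Byte[3]=A9: continuation. acc=(acc<<6)|0x29=0x12FE9
Completed: cp=U+12FE9 (starts at byte 0)
Byte[4]=EE: 3-byte lead, need 2 cont bytes. acc=0xE
Byte[5]=99: continuation. acc=(acc<<6)|0x19=0x399
Byte[6]=A7: continuation. acc=(acc<<6)|0x27=0xE667
Completed: cp=U+E667 (starts at byte 4)
Byte[7]=4F: 1-byte ASCII. cp=U+004F
Byte[8]=F0: 4-byte lead, need 3 cont bytes. acc=0x0
Byte[9]=A9: continuation. acc=(acc<<6)|0x29=0x29
Byte[10]=95: continuation. acc=(acc<<6)|0x15=0xA55
Byte[11]=B1: continuation. acc=(acc<<6)|0x31=0x29571
Completed: cp=U+29571 (starts at byte 8)
Byte[12]=D5: 2-byte lead, need 1 cont bytes. acc=0x15
Byte[13]=B6: continuation. acc=(acc<<6)|0x36=0x576
Completed: cp=U+0576 (starts at byte 12)

Answer: U+12FE9 U+E667 U+004F U+29571 U+0576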